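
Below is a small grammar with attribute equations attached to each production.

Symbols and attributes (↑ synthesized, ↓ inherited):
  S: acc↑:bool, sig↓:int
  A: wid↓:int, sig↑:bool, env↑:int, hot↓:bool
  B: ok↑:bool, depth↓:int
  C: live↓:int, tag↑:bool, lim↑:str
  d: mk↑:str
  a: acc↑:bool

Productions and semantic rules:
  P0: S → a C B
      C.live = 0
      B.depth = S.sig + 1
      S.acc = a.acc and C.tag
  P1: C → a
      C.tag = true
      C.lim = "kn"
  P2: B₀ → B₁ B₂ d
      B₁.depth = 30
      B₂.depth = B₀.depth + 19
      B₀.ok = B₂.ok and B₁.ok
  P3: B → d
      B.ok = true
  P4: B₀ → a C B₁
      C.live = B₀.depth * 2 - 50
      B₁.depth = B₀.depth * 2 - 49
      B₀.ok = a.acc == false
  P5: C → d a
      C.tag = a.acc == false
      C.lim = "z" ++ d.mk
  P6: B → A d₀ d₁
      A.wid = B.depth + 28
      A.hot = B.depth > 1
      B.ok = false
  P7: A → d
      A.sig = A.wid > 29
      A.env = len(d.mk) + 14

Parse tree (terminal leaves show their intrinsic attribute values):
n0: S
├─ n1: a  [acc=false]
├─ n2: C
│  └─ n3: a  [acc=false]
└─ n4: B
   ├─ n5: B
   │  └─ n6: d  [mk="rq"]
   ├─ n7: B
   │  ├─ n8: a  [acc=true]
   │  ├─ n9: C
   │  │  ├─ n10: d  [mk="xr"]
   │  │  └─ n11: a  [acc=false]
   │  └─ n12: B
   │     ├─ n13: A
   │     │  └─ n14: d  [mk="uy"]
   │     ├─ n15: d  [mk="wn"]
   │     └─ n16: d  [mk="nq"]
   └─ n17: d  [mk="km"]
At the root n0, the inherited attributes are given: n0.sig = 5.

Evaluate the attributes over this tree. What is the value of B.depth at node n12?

1

1. n0.sig = 5  [given at root]
2. n1.acc = false  [terminal]
3. n2.live = 0  [0]
4. n3.acc = false  [terminal]
5. n2.tag = true  [true]
6. n2.lim = "kn"  ["kn"]
7. n4.depth = 6  [S.sig + 1]
8. n5.depth = 30  [30]
9. n6.mk = "rq"  [terminal]
10. n5.ok = true  [true]
11. n7.depth = 25  [B₀.depth + 19]
12. n8.acc = true  [terminal]
13. n9.live = 0  [B₀.depth * 2 - 50]
14. n10.mk = "xr"  [terminal]
15. n11.acc = false  [terminal]
16. n9.tag = true  [a.acc == false]
17. n9.lim = "zxr"  ["z" ++ d.mk]
18. n12.depth = 1  [B₀.depth * 2 - 49]
19. n13.wid = 29  [B.depth + 28]
20. n13.hot = false  [B.depth > 1]
21. n14.mk = "uy"  [terminal]
22. n13.sig = false  [A.wid > 29]
23. n13.env = 16  [len(d.mk) + 14]
24. n15.mk = "wn"  [terminal]
25. n16.mk = "nq"  [terminal]
26. n12.ok = false  [false]
27. n7.ok = false  [a.acc == false]
28. n17.mk = "km"  [terminal]
29. n4.ok = false  [B₂.ok and B₁.ok]
30. n0.acc = false  [a.acc and C.tag]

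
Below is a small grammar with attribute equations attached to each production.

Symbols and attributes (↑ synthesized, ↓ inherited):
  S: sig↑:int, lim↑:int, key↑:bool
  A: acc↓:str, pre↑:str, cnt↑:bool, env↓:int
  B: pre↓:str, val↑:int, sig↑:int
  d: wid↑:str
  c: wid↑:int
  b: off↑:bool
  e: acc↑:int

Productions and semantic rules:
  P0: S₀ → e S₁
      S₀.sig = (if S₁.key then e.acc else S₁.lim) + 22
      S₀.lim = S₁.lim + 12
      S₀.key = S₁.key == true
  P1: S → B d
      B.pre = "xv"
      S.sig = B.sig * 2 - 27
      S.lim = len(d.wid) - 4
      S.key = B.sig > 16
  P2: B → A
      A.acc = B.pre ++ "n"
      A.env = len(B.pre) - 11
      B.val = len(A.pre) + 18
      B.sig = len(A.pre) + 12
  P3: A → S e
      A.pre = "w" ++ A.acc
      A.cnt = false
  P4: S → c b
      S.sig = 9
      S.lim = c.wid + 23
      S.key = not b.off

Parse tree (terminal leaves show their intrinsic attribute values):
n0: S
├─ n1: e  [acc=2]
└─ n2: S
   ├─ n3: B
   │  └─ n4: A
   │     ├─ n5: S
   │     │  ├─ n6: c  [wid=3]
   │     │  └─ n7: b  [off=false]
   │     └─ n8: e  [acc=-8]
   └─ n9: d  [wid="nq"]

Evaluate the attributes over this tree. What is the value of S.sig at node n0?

20

1. n1.acc = 2  [terminal]
2. n3.pre = "xv"  ["xv"]
3. n4.acc = "xvn"  [B.pre ++ "n"]
4. n4.env = -9  [len(B.pre) - 11]
5. n6.wid = 3  [terminal]
6. n7.off = false  [terminal]
7. n5.sig = 9  [9]
8. n5.lim = 26  [c.wid + 23]
9. n5.key = true  [not b.off]
10. n8.acc = -8  [terminal]
11. n4.pre = "wxvn"  ["w" ++ A.acc]
12. n4.cnt = false  [false]
13. n3.val = 22  [len(A.pre) + 18]
14. n3.sig = 16  [len(A.pre) + 12]
15. n9.wid = "nq"  [terminal]
16. n2.sig = 5  [B.sig * 2 - 27]
17. n2.lim = -2  [len(d.wid) - 4]
18. n2.key = false  [B.sig > 16]
19. n0.sig = 20  [(if S₁.key then e.acc else S₁.lim) + 22]
20. n0.lim = 10  [S₁.lim + 12]
21. n0.key = false  [S₁.key == true]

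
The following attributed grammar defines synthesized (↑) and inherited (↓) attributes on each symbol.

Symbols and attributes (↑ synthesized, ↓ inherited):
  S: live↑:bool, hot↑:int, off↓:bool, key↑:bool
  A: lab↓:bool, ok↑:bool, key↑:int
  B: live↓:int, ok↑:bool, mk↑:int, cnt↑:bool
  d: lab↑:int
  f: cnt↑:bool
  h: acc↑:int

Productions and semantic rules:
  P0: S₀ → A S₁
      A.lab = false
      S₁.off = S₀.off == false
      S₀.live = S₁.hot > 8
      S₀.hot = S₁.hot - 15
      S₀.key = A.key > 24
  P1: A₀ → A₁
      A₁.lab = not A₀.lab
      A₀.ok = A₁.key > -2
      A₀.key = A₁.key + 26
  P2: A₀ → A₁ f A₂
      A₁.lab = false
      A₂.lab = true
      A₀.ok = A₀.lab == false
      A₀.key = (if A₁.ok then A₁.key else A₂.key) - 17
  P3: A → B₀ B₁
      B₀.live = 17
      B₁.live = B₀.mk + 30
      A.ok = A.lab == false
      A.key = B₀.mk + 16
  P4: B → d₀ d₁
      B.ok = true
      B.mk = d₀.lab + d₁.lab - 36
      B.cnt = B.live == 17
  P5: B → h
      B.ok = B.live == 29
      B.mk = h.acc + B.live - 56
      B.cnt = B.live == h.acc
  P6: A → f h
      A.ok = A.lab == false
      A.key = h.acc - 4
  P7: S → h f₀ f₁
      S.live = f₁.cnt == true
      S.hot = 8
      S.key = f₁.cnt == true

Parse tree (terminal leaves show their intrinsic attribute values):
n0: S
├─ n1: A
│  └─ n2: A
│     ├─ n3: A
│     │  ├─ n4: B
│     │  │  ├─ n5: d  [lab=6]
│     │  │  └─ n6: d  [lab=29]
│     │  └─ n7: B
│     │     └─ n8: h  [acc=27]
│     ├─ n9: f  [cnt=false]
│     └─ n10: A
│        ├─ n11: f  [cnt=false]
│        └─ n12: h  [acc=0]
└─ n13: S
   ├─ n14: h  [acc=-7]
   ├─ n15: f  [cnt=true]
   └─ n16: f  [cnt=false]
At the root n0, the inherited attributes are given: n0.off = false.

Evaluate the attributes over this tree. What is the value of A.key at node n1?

1. n0.off = false  [given at root]
2. n1.lab = false  [false]
3. n2.lab = true  [not A₀.lab]
4. n3.lab = false  [false]
5. n4.live = 17  [17]
6. n5.lab = 6  [terminal]
7. n6.lab = 29  [terminal]
8. n4.ok = true  [true]
9. n4.mk = -1  [d₀.lab + d₁.lab - 36]
10. n4.cnt = true  [B.live == 17]
11. n7.live = 29  [B₀.mk + 30]
12. n8.acc = 27  [terminal]
13. n7.ok = true  [B.live == 29]
14. n7.mk = 0  [h.acc + B.live - 56]
15. n7.cnt = false  [B.live == h.acc]
16. n3.ok = true  [A.lab == false]
17. n3.key = 15  [B₀.mk + 16]
18. n9.cnt = false  [terminal]
19. n10.lab = true  [true]
20. n11.cnt = false  [terminal]
21. n12.acc = 0  [terminal]
22. n10.ok = false  [A.lab == false]
23. n10.key = -4  [h.acc - 4]
24. n2.ok = false  [A₀.lab == false]
25. n2.key = -2  [(if A₁.ok then A₁.key else A₂.key) - 17]
26. n1.ok = false  [A₁.key > -2]
27. n1.key = 24  [A₁.key + 26]
28. n13.off = true  [S₀.off == false]
29. n14.acc = -7  [terminal]
30. n15.cnt = true  [terminal]
31. n16.cnt = false  [terminal]
32. n13.live = false  [f₁.cnt == true]
33. n13.hot = 8  [8]
34. n13.key = false  [f₁.cnt == true]
35. n0.live = false  [S₁.hot > 8]
36. n0.hot = -7  [S₁.hot - 15]
37. n0.key = false  [A.key > 24]

24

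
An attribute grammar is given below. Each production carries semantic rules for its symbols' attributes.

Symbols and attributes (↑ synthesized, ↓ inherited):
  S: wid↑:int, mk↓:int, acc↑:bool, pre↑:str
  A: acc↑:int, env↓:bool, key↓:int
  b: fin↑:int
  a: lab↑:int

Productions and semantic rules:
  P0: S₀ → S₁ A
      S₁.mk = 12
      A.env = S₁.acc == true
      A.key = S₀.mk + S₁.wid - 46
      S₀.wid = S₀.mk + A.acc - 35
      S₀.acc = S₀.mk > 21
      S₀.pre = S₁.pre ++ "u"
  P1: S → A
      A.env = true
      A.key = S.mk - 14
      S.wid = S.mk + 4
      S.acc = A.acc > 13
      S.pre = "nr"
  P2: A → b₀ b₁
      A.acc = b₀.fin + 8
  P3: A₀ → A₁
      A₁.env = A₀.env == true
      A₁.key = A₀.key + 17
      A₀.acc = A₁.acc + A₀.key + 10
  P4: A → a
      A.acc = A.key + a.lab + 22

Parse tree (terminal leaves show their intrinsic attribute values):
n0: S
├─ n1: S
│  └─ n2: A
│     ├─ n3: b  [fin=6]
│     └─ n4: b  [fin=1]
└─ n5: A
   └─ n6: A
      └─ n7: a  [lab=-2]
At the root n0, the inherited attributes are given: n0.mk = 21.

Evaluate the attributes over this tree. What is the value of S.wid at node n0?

1. n0.mk = 21  [given at root]
2. n1.mk = 12  [12]
3. n2.env = true  [true]
4. n2.key = -2  [S.mk - 14]
5. n3.fin = 6  [terminal]
6. n4.fin = 1  [terminal]
7. n2.acc = 14  [b₀.fin + 8]
8. n1.wid = 16  [S.mk + 4]
9. n1.acc = true  [A.acc > 13]
10. n1.pre = "nr"  ["nr"]
11. n5.env = true  [S₁.acc == true]
12. n5.key = -9  [S₀.mk + S₁.wid - 46]
13. n6.env = true  [A₀.env == true]
14. n6.key = 8  [A₀.key + 17]
15. n7.lab = -2  [terminal]
16. n6.acc = 28  [A.key + a.lab + 22]
17. n5.acc = 29  [A₁.acc + A₀.key + 10]
18. n0.wid = 15  [S₀.mk + A.acc - 35]
19. n0.acc = false  [S₀.mk > 21]
20. n0.pre = "nru"  [S₁.pre ++ "u"]

15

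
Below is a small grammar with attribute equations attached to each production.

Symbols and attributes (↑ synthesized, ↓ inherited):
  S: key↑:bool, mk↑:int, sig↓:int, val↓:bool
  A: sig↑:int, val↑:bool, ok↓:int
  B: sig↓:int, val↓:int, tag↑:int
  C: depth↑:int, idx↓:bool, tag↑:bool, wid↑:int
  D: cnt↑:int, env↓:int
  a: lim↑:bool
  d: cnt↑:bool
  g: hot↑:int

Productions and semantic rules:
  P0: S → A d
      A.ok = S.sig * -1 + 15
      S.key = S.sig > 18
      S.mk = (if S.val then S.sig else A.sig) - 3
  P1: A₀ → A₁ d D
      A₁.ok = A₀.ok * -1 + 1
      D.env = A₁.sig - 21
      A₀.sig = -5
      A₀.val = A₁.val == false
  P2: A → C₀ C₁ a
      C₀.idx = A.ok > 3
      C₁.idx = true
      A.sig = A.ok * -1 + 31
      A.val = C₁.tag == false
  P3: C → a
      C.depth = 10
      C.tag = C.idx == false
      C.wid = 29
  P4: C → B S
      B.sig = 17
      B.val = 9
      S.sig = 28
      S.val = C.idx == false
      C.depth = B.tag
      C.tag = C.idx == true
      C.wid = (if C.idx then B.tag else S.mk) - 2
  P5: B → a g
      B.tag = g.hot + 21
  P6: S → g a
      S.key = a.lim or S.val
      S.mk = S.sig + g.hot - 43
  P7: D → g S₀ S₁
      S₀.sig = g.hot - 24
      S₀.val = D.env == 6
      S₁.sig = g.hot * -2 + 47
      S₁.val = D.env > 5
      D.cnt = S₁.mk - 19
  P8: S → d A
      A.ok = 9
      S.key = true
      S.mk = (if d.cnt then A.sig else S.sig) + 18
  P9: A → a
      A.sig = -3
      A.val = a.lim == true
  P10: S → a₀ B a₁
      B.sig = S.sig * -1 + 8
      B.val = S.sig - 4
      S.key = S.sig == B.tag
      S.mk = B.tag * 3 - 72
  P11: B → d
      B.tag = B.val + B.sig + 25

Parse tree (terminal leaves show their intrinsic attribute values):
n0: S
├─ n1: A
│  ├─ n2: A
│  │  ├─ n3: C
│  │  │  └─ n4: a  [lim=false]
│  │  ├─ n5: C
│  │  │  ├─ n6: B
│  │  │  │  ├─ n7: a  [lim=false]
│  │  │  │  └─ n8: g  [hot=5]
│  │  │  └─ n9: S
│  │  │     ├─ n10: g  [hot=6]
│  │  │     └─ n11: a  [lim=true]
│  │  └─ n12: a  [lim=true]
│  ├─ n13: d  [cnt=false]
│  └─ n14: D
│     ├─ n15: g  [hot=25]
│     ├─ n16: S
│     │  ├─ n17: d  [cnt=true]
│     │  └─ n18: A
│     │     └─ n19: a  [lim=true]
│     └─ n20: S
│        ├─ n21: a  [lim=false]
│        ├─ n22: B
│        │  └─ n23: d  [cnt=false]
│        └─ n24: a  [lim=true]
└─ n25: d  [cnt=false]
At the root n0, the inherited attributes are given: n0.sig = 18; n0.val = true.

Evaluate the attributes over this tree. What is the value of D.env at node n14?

1. n0.sig = 18  [given at root]
2. n0.val = true  [given at root]
3. n1.ok = -3  [S.sig * -1 + 15]
4. n2.ok = 4  [A₀.ok * -1 + 1]
5. n3.idx = true  [A.ok > 3]
6. n4.lim = false  [terminal]
7. n3.depth = 10  [10]
8. n3.tag = false  [C.idx == false]
9. n3.wid = 29  [29]
10. n5.idx = true  [true]
11. n6.sig = 17  [17]
12. n6.val = 9  [9]
13. n7.lim = false  [terminal]
14. n8.hot = 5  [terminal]
15. n6.tag = 26  [g.hot + 21]
16. n9.sig = 28  [28]
17. n9.val = false  [C.idx == false]
18. n10.hot = 6  [terminal]
19. n11.lim = true  [terminal]
20. n9.key = true  [a.lim or S.val]
21. n9.mk = -9  [S.sig + g.hot - 43]
22. n5.depth = 26  [B.tag]
23. n5.tag = true  [C.idx == true]
24. n5.wid = 24  [(if C.idx then B.tag else S.mk) - 2]
25. n12.lim = true  [terminal]
26. n2.sig = 27  [A.ok * -1 + 31]
27. n2.val = false  [C₁.tag == false]
28. n13.cnt = false  [terminal]
29. n14.env = 6  [A₁.sig - 21]
30. n15.hot = 25  [terminal]
31. n16.sig = 1  [g.hot - 24]
32. n16.val = true  [D.env == 6]
33. n17.cnt = true  [terminal]
34. n18.ok = 9  [9]
35. n19.lim = true  [terminal]
36. n18.sig = -3  [-3]
37. n18.val = true  [a.lim == true]
38. n16.key = true  [true]
39. n16.mk = 15  [(if d.cnt then A.sig else S.sig) + 18]
40. n20.sig = -3  [g.hot * -2 + 47]
41. n20.val = true  [D.env > 5]
42. n21.lim = false  [terminal]
43. n22.sig = 11  [S.sig * -1 + 8]
44. n22.val = -7  [S.sig - 4]
45. n23.cnt = false  [terminal]
46. n22.tag = 29  [B.val + B.sig + 25]
47. n24.lim = true  [terminal]
48. n20.key = false  [S.sig == B.tag]
49. n20.mk = 15  [B.tag * 3 - 72]
50. n14.cnt = -4  [S₁.mk - 19]
51. n1.sig = -5  [-5]
52. n1.val = true  [A₁.val == false]
53. n25.cnt = false  [terminal]
54. n0.key = false  [S.sig > 18]
55. n0.mk = 15  [(if S.val then S.sig else A.sig) - 3]

6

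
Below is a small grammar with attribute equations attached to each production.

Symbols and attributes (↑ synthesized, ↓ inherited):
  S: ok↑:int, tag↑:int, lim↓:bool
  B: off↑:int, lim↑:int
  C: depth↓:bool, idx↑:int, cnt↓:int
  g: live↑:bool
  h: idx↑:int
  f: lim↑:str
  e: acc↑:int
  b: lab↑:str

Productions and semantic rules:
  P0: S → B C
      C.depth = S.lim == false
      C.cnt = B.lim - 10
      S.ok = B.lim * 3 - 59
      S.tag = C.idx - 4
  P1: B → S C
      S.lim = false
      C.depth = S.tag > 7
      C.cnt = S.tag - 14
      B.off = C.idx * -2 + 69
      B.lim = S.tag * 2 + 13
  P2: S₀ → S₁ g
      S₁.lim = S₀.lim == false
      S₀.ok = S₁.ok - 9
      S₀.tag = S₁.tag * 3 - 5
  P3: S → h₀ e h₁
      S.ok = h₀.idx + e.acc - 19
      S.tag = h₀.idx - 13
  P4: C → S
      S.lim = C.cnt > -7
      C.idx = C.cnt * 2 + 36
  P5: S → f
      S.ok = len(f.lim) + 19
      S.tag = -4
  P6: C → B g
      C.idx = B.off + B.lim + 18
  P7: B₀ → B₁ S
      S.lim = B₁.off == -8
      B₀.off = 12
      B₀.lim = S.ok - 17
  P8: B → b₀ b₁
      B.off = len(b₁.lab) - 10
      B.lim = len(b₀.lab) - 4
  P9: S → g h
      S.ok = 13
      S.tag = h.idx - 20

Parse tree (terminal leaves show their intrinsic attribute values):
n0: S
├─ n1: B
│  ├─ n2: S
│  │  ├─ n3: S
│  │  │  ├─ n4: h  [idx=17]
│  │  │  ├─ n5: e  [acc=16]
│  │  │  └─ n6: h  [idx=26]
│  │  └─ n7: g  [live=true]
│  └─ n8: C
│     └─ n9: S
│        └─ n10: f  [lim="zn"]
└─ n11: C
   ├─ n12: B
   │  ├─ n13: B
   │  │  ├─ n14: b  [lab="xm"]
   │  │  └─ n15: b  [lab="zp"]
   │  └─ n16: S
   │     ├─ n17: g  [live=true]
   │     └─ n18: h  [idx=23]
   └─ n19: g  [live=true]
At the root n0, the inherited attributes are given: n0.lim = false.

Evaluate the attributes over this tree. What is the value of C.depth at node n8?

false

1. n0.lim = false  [given at root]
2. n2.lim = false  [false]
3. n3.lim = true  [S₀.lim == false]
4. n4.idx = 17  [terminal]
5. n5.acc = 16  [terminal]
6. n6.idx = 26  [terminal]
7. n3.ok = 14  [h₀.idx + e.acc - 19]
8. n3.tag = 4  [h₀.idx - 13]
9. n7.live = true  [terminal]
10. n2.ok = 5  [S₁.ok - 9]
11. n2.tag = 7  [S₁.tag * 3 - 5]
12. n8.depth = false  [S.tag > 7]
13. n8.cnt = -7  [S.tag - 14]
14. n9.lim = false  [C.cnt > -7]
15. n10.lim = "zn"  [terminal]
16. n9.ok = 21  [len(f.lim) + 19]
17. n9.tag = -4  [-4]
18. n8.idx = 22  [C.cnt * 2 + 36]
19. n1.off = 25  [C.idx * -2 + 69]
20. n1.lim = 27  [S.tag * 2 + 13]
21. n11.depth = true  [S.lim == false]
22. n11.cnt = 17  [B.lim - 10]
23. n14.lab = "xm"  [terminal]
24. n15.lab = "zp"  [terminal]
25. n13.off = -8  [len(b₁.lab) - 10]
26. n13.lim = -2  [len(b₀.lab) - 4]
27. n16.lim = true  [B₁.off == -8]
28. n17.live = true  [terminal]
29. n18.idx = 23  [terminal]
30. n16.ok = 13  [13]
31. n16.tag = 3  [h.idx - 20]
32. n12.off = 12  [12]
33. n12.lim = -4  [S.ok - 17]
34. n19.live = true  [terminal]
35. n11.idx = 26  [B.off + B.lim + 18]
36. n0.ok = 22  [B.lim * 3 - 59]
37. n0.tag = 22  [C.idx - 4]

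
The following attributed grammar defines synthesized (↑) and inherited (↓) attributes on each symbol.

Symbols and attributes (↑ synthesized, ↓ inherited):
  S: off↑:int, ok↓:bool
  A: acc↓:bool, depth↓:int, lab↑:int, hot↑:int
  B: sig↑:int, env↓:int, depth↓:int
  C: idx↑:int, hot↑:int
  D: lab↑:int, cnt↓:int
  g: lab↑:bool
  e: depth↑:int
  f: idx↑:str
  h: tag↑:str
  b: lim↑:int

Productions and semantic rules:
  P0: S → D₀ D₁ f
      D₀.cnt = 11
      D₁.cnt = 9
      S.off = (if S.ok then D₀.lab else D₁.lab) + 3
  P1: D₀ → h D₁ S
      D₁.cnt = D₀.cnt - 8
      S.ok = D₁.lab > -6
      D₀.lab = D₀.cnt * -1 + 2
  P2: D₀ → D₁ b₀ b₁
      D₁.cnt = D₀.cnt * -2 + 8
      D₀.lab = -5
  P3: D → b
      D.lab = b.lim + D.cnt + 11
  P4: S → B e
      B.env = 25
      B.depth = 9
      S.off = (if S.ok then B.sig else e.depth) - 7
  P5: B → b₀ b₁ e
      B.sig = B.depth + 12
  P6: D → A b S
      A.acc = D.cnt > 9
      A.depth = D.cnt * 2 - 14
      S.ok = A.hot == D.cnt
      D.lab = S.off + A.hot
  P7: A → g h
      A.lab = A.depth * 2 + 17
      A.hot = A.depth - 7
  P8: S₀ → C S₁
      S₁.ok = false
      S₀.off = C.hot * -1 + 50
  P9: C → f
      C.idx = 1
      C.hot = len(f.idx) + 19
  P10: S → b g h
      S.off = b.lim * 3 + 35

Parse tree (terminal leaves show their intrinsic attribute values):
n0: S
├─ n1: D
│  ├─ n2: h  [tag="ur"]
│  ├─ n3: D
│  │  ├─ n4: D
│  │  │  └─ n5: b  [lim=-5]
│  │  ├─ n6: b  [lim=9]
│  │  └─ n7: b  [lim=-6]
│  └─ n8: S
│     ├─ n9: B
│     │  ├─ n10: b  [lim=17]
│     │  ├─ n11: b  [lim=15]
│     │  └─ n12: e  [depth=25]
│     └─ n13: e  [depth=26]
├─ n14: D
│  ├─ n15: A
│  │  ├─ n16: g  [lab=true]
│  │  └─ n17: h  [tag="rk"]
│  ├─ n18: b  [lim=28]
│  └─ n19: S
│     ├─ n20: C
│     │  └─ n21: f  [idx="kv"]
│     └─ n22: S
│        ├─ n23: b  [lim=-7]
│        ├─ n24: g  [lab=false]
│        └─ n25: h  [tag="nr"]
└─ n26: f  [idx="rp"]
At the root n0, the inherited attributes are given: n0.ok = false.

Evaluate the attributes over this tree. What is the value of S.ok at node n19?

false

1. n0.ok = false  [given at root]
2. n1.cnt = 11  [11]
3. n2.tag = "ur"  [terminal]
4. n3.cnt = 3  [D₀.cnt - 8]
5. n4.cnt = 2  [D₀.cnt * -2 + 8]
6. n5.lim = -5  [terminal]
7. n4.lab = 8  [b.lim + D.cnt + 11]
8. n6.lim = 9  [terminal]
9. n7.lim = -6  [terminal]
10. n3.lab = -5  [-5]
11. n8.ok = true  [D₁.lab > -6]
12. n9.env = 25  [25]
13. n9.depth = 9  [9]
14. n10.lim = 17  [terminal]
15. n11.lim = 15  [terminal]
16. n12.depth = 25  [terminal]
17. n9.sig = 21  [B.depth + 12]
18. n13.depth = 26  [terminal]
19. n8.off = 14  [(if S.ok then B.sig else e.depth) - 7]
20. n1.lab = -9  [D₀.cnt * -1 + 2]
21. n14.cnt = 9  [9]
22. n15.acc = false  [D.cnt > 9]
23. n15.depth = 4  [D.cnt * 2 - 14]
24. n16.lab = true  [terminal]
25. n17.tag = "rk"  [terminal]
26. n15.lab = 25  [A.depth * 2 + 17]
27. n15.hot = -3  [A.depth - 7]
28. n18.lim = 28  [terminal]
29. n19.ok = false  [A.hot == D.cnt]
30. n21.idx = "kv"  [terminal]
31. n20.idx = 1  [1]
32. n20.hot = 21  [len(f.idx) + 19]
33. n22.ok = false  [false]
34. n23.lim = -7  [terminal]
35. n24.lab = false  [terminal]
36. n25.tag = "nr"  [terminal]
37. n22.off = 14  [b.lim * 3 + 35]
38. n19.off = 29  [C.hot * -1 + 50]
39. n14.lab = 26  [S.off + A.hot]
40. n26.idx = "rp"  [terminal]
41. n0.off = 29  [(if S.ok then D₀.lab else D₁.lab) + 3]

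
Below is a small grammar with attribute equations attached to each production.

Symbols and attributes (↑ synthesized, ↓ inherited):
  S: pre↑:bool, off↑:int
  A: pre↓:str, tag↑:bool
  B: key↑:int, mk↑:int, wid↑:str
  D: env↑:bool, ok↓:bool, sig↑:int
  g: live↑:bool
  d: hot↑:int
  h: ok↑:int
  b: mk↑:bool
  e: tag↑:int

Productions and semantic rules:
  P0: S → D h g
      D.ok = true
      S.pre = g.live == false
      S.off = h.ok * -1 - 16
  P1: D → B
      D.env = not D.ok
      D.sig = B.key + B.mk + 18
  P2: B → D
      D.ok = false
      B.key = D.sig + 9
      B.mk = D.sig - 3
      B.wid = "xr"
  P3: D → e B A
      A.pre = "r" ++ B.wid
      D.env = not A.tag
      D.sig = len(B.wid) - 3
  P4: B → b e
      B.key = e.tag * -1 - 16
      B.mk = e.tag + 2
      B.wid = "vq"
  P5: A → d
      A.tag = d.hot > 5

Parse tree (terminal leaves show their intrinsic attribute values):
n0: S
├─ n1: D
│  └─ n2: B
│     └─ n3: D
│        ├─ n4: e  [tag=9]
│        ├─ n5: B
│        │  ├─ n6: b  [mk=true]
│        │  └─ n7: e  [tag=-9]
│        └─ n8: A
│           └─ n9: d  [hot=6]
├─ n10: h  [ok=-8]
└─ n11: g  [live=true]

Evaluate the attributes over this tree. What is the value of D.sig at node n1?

1. n1.ok = true  [true]
2. n3.ok = false  [false]
3. n4.tag = 9  [terminal]
4. n6.mk = true  [terminal]
5. n7.tag = -9  [terminal]
6. n5.key = -7  [e.tag * -1 - 16]
7. n5.mk = -7  [e.tag + 2]
8. n5.wid = "vq"  ["vq"]
9. n8.pre = "rvq"  ["r" ++ B.wid]
10. n9.hot = 6  [terminal]
11. n8.tag = true  [d.hot > 5]
12. n3.env = false  [not A.tag]
13. n3.sig = -1  [len(B.wid) - 3]
14. n2.key = 8  [D.sig + 9]
15. n2.mk = -4  [D.sig - 3]
16. n2.wid = "xr"  ["xr"]
17. n1.env = false  [not D.ok]
18. n1.sig = 22  [B.key + B.mk + 18]
19. n10.ok = -8  [terminal]
20. n11.live = true  [terminal]
21. n0.pre = false  [g.live == false]
22. n0.off = -8  [h.ok * -1 - 16]

22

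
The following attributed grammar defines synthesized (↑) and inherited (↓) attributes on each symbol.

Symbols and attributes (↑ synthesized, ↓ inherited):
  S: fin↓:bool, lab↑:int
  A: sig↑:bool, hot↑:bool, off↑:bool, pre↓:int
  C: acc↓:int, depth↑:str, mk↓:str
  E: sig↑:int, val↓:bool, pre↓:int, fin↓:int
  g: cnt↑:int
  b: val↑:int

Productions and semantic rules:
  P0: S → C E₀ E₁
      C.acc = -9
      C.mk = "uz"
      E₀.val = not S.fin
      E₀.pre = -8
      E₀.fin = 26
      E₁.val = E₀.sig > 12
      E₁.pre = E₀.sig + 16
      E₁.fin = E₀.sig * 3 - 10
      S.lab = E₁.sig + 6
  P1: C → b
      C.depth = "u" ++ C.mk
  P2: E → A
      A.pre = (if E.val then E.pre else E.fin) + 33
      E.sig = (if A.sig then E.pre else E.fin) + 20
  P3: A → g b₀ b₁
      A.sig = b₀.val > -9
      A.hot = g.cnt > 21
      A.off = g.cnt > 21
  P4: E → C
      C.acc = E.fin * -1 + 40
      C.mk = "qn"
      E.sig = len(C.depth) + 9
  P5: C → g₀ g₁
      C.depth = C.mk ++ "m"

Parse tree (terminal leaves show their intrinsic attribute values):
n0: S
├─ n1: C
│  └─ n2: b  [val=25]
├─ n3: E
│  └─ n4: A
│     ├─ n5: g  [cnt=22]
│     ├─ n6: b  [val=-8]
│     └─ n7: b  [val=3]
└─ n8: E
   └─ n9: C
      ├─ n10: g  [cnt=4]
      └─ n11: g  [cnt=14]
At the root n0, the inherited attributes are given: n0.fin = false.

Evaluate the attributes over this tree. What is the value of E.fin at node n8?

1. n0.fin = false  [given at root]
2. n1.acc = -9  [-9]
3. n1.mk = "uz"  ["uz"]
4. n2.val = 25  [terminal]
5. n1.depth = "uuz"  ["u" ++ C.mk]
6. n3.val = true  [not S.fin]
7. n3.pre = -8  [-8]
8. n3.fin = 26  [26]
9. n4.pre = 25  [(if E.val then E.pre else E.fin) + 33]
10. n5.cnt = 22  [terminal]
11. n6.val = -8  [terminal]
12. n7.val = 3  [terminal]
13. n4.sig = true  [b₀.val > -9]
14. n4.hot = true  [g.cnt > 21]
15. n4.off = true  [g.cnt > 21]
16. n3.sig = 12  [(if A.sig then E.pre else E.fin) + 20]
17. n8.val = false  [E₀.sig > 12]
18. n8.pre = 28  [E₀.sig + 16]
19. n8.fin = 26  [E₀.sig * 3 - 10]
20. n9.acc = 14  [E.fin * -1 + 40]
21. n9.mk = "qn"  ["qn"]
22. n10.cnt = 4  [terminal]
23. n11.cnt = 14  [terminal]
24. n9.depth = "qnm"  [C.mk ++ "m"]
25. n8.sig = 12  [len(C.depth) + 9]
26. n0.lab = 18  [E₁.sig + 6]

26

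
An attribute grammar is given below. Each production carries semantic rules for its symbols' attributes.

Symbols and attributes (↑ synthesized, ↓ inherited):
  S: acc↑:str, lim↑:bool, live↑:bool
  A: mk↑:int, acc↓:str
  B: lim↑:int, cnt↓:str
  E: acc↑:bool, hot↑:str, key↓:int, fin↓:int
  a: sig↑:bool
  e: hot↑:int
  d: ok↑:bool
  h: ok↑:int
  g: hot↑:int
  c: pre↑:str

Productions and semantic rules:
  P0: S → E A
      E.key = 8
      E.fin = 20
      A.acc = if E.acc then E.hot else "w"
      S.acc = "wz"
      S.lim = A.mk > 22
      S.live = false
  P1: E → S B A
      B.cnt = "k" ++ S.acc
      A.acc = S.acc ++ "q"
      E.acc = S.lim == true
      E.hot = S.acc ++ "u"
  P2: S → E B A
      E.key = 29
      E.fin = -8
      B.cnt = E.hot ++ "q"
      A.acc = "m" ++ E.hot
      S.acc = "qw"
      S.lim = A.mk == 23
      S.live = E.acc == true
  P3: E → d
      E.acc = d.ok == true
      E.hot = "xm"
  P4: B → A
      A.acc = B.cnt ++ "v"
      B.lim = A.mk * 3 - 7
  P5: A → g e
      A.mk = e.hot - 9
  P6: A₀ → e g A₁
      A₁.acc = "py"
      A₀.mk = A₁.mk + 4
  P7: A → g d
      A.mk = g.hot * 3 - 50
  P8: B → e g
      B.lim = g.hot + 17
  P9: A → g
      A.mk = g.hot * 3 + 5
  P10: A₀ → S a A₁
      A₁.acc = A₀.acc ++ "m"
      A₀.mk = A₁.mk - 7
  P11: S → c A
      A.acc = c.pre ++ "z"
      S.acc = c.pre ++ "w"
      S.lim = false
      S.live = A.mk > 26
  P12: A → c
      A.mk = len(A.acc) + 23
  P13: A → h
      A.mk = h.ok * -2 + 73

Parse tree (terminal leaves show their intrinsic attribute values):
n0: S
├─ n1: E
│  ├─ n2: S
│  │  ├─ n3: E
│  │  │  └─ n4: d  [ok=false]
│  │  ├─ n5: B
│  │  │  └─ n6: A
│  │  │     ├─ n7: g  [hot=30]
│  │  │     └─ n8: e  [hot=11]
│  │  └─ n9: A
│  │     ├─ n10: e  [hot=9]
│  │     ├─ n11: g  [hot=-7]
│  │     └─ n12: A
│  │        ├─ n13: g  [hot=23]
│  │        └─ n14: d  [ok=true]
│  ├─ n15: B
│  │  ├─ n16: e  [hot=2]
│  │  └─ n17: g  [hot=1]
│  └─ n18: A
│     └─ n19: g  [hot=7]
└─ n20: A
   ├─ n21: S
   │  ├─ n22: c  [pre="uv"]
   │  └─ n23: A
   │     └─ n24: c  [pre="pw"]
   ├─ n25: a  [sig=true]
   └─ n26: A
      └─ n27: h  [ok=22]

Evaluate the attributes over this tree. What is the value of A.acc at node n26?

1. n1.key = 8  [8]
2. n1.fin = 20  [20]
3. n3.key = 29  [29]
4. n3.fin = -8  [-8]
5. n4.ok = false  [terminal]
6. n3.acc = false  [d.ok == true]
7. n3.hot = "xm"  ["xm"]
8. n5.cnt = "xmq"  [E.hot ++ "q"]
9. n6.acc = "xmqv"  [B.cnt ++ "v"]
10. n7.hot = 30  [terminal]
11. n8.hot = 11  [terminal]
12. n6.mk = 2  [e.hot - 9]
13. n5.lim = -1  [A.mk * 3 - 7]
14. n9.acc = "mxm"  ["m" ++ E.hot]
15. n10.hot = 9  [terminal]
16. n11.hot = -7  [terminal]
17. n12.acc = "py"  ["py"]
18. n13.hot = 23  [terminal]
19. n14.ok = true  [terminal]
20. n12.mk = 19  [g.hot * 3 - 50]
21. n9.mk = 23  [A₁.mk + 4]
22. n2.acc = "qw"  ["qw"]
23. n2.lim = true  [A.mk == 23]
24. n2.live = false  [E.acc == true]
25. n15.cnt = "kqw"  ["k" ++ S.acc]
26. n16.hot = 2  [terminal]
27. n17.hot = 1  [terminal]
28. n15.lim = 18  [g.hot + 17]
29. n18.acc = "qwq"  [S.acc ++ "q"]
30. n19.hot = 7  [terminal]
31. n18.mk = 26  [g.hot * 3 + 5]
32. n1.acc = true  [S.lim == true]
33. n1.hot = "qwu"  [S.acc ++ "u"]
34. n20.acc = "qwu"  [if E.acc then E.hot else "w"]
35. n22.pre = "uv"  [terminal]
36. n23.acc = "uvz"  [c.pre ++ "z"]
37. n24.pre = "pw"  [terminal]
38. n23.mk = 26  [len(A.acc) + 23]
39. n21.acc = "uvw"  [c.pre ++ "w"]
40. n21.lim = false  [false]
41. n21.live = false  [A.mk > 26]
42. n25.sig = true  [terminal]
43. n26.acc = "qwum"  [A₀.acc ++ "m"]
44. n27.ok = 22  [terminal]
45. n26.mk = 29  [h.ok * -2 + 73]
46. n20.mk = 22  [A₁.mk - 7]
47. n0.acc = "wz"  ["wz"]
48. n0.lim = false  [A.mk > 22]
49. n0.live = false  [false]

"qwum"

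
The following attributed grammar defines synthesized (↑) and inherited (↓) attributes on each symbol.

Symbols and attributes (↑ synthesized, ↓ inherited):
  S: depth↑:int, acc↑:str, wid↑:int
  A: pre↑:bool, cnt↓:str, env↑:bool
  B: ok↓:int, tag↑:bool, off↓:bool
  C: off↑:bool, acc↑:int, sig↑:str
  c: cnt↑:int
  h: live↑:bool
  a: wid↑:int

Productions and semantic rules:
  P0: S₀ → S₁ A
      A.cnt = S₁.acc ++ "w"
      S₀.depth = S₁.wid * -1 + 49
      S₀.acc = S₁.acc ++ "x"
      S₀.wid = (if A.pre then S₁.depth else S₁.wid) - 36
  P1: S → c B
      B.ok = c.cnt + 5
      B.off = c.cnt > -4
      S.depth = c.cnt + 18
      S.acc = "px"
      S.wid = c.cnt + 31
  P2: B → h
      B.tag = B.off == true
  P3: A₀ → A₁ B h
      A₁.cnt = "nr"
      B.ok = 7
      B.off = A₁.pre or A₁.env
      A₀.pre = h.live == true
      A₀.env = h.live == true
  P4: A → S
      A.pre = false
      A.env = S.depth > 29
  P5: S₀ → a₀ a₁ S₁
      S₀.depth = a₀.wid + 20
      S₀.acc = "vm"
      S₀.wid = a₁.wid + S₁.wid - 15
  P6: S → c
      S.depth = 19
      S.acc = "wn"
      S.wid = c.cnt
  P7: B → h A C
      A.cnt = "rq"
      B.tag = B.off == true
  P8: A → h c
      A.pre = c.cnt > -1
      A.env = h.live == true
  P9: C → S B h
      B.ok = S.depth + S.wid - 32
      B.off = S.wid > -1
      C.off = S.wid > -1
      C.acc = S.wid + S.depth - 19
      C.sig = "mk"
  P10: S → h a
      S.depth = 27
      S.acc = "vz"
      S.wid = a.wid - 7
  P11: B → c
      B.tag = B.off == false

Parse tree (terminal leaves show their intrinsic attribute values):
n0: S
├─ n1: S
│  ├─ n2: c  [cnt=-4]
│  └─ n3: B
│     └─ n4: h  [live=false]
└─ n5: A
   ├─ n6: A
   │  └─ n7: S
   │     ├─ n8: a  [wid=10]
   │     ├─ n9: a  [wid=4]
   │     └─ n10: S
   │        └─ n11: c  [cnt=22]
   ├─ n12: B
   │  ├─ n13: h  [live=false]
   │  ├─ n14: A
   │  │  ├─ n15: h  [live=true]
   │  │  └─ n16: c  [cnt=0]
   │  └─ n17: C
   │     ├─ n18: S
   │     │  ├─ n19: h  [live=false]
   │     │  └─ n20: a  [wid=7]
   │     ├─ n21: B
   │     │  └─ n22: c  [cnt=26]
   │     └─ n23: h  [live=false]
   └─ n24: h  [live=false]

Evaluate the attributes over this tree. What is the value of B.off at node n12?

1. n2.cnt = -4  [terminal]
2. n3.ok = 1  [c.cnt + 5]
3. n3.off = false  [c.cnt > -4]
4. n4.live = false  [terminal]
5. n3.tag = false  [B.off == true]
6. n1.depth = 14  [c.cnt + 18]
7. n1.acc = "px"  ["px"]
8. n1.wid = 27  [c.cnt + 31]
9. n5.cnt = "pxw"  [S₁.acc ++ "w"]
10. n6.cnt = "nr"  ["nr"]
11. n8.wid = 10  [terminal]
12. n9.wid = 4  [terminal]
13. n11.cnt = 22  [terminal]
14. n10.depth = 19  [19]
15. n10.acc = "wn"  ["wn"]
16. n10.wid = 22  [c.cnt]
17. n7.depth = 30  [a₀.wid + 20]
18. n7.acc = "vm"  ["vm"]
19. n7.wid = 11  [a₁.wid + S₁.wid - 15]
20. n6.pre = false  [false]
21. n6.env = true  [S.depth > 29]
22. n12.ok = 7  [7]
23. n12.off = true  [A₁.pre or A₁.env]
24. n13.live = false  [terminal]
25. n14.cnt = "rq"  ["rq"]
26. n15.live = true  [terminal]
27. n16.cnt = 0  [terminal]
28. n14.pre = true  [c.cnt > -1]
29. n14.env = true  [h.live == true]
30. n19.live = false  [terminal]
31. n20.wid = 7  [terminal]
32. n18.depth = 27  [27]
33. n18.acc = "vz"  ["vz"]
34. n18.wid = 0  [a.wid - 7]
35. n21.ok = -5  [S.depth + S.wid - 32]
36. n21.off = true  [S.wid > -1]
37. n22.cnt = 26  [terminal]
38. n21.tag = false  [B.off == false]
39. n23.live = false  [terminal]
40. n17.off = true  [S.wid > -1]
41. n17.acc = 8  [S.wid + S.depth - 19]
42. n17.sig = "mk"  ["mk"]
43. n12.tag = true  [B.off == true]
44. n24.live = false  [terminal]
45. n5.pre = false  [h.live == true]
46. n5.env = false  [h.live == true]
47. n0.depth = 22  [S₁.wid * -1 + 49]
48. n0.acc = "pxx"  [S₁.acc ++ "x"]
49. n0.wid = -9  [(if A.pre then S₁.depth else S₁.wid) - 36]

true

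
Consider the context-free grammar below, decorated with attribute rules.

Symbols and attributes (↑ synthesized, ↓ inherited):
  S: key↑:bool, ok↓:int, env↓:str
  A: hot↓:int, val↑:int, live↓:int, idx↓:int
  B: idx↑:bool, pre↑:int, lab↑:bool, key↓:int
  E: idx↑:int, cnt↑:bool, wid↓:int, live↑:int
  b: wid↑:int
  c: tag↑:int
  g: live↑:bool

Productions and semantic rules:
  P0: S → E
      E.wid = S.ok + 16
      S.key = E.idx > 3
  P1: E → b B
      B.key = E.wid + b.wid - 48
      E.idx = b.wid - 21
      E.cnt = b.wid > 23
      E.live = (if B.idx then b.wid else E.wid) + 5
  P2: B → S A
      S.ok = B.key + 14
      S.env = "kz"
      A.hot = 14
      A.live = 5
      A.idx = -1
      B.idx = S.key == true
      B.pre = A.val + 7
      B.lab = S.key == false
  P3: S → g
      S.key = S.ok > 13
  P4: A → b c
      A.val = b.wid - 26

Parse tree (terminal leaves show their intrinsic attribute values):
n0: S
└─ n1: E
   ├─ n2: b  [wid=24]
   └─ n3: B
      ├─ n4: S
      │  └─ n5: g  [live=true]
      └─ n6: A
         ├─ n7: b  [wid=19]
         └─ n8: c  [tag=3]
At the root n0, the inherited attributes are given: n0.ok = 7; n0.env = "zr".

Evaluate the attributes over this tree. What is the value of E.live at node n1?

28

1. n0.ok = 7  [given at root]
2. n0.env = "zr"  [given at root]
3. n1.wid = 23  [S.ok + 16]
4. n2.wid = 24  [terminal]
5. n3.key = -1  [E.wid + b.wid - 48]
6. n4.ok = 13  [B.key + 14]
7. n4.env = "kz"  ["kz"]
8. n5.live = true  [terminal]
9. n4.key = false  [S.ok > 13]
10. n6.hot = 14  [14]
11. n6.live = 5  [5]
12. n6.idx = -1  [-1]
13. n7.wid = 19  [terminal]
14. n8.tag = 3  [terminal]
15. n6.val = -7  [b.wid - 26]
16. n3.idx = false  [S.key == true]
17. n3.pre = 0  [A.val + 7]
18. n3.lab = true  [S.key == false]
19. n1.idx = 3  [b.wid - 21]
20. n1.cnt = true  [b.wid > 23]
21. n1.live = 28  [(if B.idx then b.wid else E.wid) + 5]
22. n0.key = false  [E.idx > 3]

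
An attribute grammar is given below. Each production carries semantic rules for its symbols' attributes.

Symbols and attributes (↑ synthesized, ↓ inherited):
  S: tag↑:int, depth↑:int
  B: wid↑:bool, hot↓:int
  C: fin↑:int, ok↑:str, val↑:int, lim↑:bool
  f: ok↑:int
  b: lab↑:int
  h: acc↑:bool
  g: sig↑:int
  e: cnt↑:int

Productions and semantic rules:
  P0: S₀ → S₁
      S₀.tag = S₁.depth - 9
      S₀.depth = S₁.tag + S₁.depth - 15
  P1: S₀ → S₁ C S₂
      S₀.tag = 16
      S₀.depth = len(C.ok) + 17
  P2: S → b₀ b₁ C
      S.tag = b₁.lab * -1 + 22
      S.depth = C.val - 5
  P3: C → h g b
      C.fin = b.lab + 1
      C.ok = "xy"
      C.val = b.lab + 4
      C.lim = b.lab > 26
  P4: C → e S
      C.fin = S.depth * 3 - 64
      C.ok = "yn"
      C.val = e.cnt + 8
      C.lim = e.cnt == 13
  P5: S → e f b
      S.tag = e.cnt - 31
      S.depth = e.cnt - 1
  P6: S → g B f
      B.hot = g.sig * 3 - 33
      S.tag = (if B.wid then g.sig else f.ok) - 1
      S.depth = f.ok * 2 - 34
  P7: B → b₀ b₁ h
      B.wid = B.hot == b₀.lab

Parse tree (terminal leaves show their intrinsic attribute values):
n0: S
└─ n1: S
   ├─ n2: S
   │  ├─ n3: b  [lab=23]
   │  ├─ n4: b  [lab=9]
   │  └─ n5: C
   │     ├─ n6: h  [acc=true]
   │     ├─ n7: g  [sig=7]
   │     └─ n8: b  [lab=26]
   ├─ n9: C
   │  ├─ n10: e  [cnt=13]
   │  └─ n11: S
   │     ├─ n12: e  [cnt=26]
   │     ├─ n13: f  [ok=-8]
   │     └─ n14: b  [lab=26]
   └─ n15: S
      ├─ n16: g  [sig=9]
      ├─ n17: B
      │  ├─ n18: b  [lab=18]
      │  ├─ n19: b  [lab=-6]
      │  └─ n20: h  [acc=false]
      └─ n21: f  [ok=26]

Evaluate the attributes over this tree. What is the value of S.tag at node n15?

1. n3.lab = 23  [terminal]
2. n4.lab = 9  [terminal]
3. n6.acc = true  [terminal]
4. n7.sig = 7  [terminal]
5. n8.lab = 26  [terminal]
6. n5.fin = 27  [b.lab + 1]
7. n5.ok = "xy"  ["xy"]
8. n5.val = 30  [b.lab + 4]
9. n5.lim = false  [b.lab > 26]
10. n2.tag = 13  [b₁.lab * -1 + 22]
11. n2.depth = 25  [C.val - 5]
12. n10.cnt = 13  [terminal]
13. n12.cnt = 26  [terminal]
14. n13.ok = -8  [terminal]
15. n14.lab = 26  [terminal]
16. n11.tag = -5  [e.cnt - 31]
17. n11.depth = 25  [e.cnt - 1]
18. n9.fin = 11  [S.depth * 3 - 64]
19. n9.ok = "yn"  ["yn"]
20. n9.val = 21  [e.cnt + 8]
21. n9.lim = true  [e.cnt == 13]
22. n16.sig = 9  [terminal]
23. n17.hot = -6  [g.sig * 3 - 33]
24. n18.lab = 18  [terminal]
25. n19.lab = -6  [terminal]
26. n20.acc = false  [terminal]
27. n17.wid = false  [B.hot == b₀.lab]
28. n21.ok = 26  [terminal]
29. n15.tag = 25  [(if B.wid then g.sig else f.ok) - 1]
30. n15.depth = 18  [f.ok * 2 - 34]
31. n1.tag = 16  [16]
32. n1.depth = 19  [len(C.ok) + 17]
33. n0.tag = 10  [S₁.depth - 9]
34. n0.depth = 20  [S₁.tag + S₁.depth - 15]

25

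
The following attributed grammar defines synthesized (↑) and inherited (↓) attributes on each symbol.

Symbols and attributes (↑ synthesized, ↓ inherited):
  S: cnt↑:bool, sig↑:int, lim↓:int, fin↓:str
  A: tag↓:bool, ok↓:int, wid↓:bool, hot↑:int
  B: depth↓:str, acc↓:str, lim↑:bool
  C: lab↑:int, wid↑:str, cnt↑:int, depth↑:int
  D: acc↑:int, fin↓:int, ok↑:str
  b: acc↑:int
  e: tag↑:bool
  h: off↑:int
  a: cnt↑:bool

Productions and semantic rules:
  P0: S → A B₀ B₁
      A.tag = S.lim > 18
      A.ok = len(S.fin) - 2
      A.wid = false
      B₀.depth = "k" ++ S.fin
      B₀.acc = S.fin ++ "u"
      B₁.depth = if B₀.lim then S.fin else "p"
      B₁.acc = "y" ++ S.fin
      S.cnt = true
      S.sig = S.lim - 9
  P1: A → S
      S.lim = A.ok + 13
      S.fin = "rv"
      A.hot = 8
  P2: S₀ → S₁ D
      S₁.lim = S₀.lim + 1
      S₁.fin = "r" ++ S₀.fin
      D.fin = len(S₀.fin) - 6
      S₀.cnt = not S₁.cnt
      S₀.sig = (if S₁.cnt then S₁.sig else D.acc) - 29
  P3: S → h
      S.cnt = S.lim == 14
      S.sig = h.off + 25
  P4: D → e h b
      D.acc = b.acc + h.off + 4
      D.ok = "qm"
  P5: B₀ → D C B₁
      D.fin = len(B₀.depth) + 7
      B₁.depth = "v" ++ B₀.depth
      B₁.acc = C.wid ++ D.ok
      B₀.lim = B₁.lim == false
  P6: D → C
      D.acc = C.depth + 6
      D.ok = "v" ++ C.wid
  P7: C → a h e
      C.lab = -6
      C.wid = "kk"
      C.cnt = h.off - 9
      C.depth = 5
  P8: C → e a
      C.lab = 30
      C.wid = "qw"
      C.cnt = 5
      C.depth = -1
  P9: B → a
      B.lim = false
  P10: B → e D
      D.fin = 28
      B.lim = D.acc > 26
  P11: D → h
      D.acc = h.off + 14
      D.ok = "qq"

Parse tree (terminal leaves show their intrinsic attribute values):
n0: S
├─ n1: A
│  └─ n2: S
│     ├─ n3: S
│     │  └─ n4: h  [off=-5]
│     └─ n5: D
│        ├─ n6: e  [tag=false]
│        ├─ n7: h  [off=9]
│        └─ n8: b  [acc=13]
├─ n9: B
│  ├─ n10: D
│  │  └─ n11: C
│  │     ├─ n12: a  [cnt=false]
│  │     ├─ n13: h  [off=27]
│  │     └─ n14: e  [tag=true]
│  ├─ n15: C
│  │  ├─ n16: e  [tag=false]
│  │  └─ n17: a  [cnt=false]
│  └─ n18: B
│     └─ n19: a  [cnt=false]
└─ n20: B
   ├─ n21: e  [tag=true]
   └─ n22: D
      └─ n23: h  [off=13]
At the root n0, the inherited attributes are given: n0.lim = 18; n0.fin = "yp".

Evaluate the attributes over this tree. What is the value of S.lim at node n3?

1. n0.lim = 18  [given at root]
2. n0.fin = "yp"  [given at root]
3. n1.tag = false  [S.lim > 18]
4. n1.ok = 0  [len(S.fin) - 2]
5. n1.wid = false  [false]
6. n2.lim = 13  [A.ok + 13]
7. n2.fin = "rv"  ["rv"]
8. n3.lim = 14  [S₀.lim + 1]
9. n3.fin = "rrv"  ["r" ++ S₀.fin]
10. n4.off = -5  [terminal]
11. n3.cnt = true  [S.lim == 14]
12. n3.sig = 20  [h.off + 25]
13. n5.fin = -4  [len(S₀.fin) - 6]
14. n6.tag = false  [terminal]
15. n7.off = 9  [terminal]
16. n8.acc = 13  [terminal]
17. n5.acc = 26  [b.acc + h.off + 4]
18. n5.ok = "qm"  ["qm"]
19. n2.cnt = false  [not S₁.cnt]
20. n2.sig = -9  [(if S₁.cnt then S₁.sig else D.acc) - 29]
21. n1.hot = 8  [8]
22. n9.depth = "kyp"  ["k" ++ S.fin]
23. n9.acc = "ypu"  [S.fin ++ "u"]
24. n10.fin = 10  [len(B₀.depth) + 7]
25. n12.cnt = false  [terminal]
26. n13.off = 27  [terminal]
27. n14.tag = true  [terminal]
28. n11.lab = -6  [-6]
29. n11.wid = "kk"  ["kk"]
30. n11.cnt = 18  [h.off - 9]
31. n11.depth = 5  [5]
32. n10.acc = 11  [C.depth + 6]
33. n10.ok = "vkk"  ["v" ++ C.wid]
34. n16.tag = false  [terminal]
35. n17.cnt = false  [terminal]
36. n15.lab = 30  [30]
37. n15.wid = "qw"  ["qw"]
38. n15.cnt = 5  [5]
39. n15.depth = -1  [-1]
40. n18.depth = "vkyp"  ["v" ++ B₀.depth]
41. n18.acc = "qwvkk"  [C.wid ++ D.ok]
42. n19.cnt = false  [terminal]
43. n18.lim = false  [false]
44. n9.lim = true  [B₁.lim == false]
45. n20.depth = "yp"  [if B₀.lim then S.fin else "p"]
46. n20.acc = "yyp"  ["y" ++ S.fin]
47. n21.tag = true  [terminal]
48. n22.fin = 28  [28]
49. n23.off = 13  [terminal]
50. n22.acc = 27  [h.off + 14]
51. n22.ok = "qq"  ["qq"]
52. n20.lim = true  [D.acc > 26]
53. n0.cnt = true  [true]
54. n0.sig = 9  [S.lim - 9]

14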